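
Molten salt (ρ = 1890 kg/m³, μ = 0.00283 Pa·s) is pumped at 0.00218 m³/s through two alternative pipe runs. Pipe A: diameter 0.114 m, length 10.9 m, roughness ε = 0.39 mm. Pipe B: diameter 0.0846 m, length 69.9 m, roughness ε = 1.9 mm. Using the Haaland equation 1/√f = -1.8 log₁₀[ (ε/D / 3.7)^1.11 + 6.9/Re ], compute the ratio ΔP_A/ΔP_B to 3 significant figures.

ΔP_A/ΔP_B ≈ 0.0219

Pipe A: V = Q/A = 0.00218/0.01021 = 0.2136 m/s; Re = 1.626e+04; ε/D = 0.00342; Haaland → f = 0.03277; ΔP_A = f(L/D)(ρV²/2) = 135.1 Pa.
Pipe B: V = Q/A = 0.00218/0.005621 = 0.3878 m/s; Re = 2.191e+04; ε/D = 0.0225; Haaland → f = 0.05258; ΔP_B = f(L/D)(ρV²/2) = 6174 Pa.
ΔP_A/ΔP_B = 135.1/6174 = 0.0219.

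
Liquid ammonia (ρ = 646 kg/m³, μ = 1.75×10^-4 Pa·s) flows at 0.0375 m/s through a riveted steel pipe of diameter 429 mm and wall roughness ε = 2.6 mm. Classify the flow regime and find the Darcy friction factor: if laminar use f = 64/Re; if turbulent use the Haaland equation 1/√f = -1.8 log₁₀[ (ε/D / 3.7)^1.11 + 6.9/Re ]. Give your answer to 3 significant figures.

f ≈ 0.0335

Re = ρVD/μ = 646·0.0375·0.429/0.000175 = 5.939e+04.
Re > 4000 → turbulent. ε/D = 0.0026/0.429 = 0.00606; Haaland: 1/√f = -1.8 log₁₀[0.000809 + 0.000116] = 5.461, so f = 0.03353.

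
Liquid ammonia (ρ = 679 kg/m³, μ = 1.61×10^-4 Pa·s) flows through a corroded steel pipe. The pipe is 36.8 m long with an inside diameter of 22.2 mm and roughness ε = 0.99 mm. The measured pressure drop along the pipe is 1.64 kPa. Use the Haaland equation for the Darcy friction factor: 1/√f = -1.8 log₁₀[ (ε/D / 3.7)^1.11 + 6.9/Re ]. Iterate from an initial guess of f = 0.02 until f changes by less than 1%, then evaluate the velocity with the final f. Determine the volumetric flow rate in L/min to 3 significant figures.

Q ≈ 4.76 L/min

Rearranging Darcy-Weisbach: V = √(2·ΔP·D/(f·L·ρ)). With ε/D = 0.00099/0.0222 = 0.0446, iterate starting from f = 0.02:
  f = 0.02 → V = √(2·1640·0.0222/(0.02·36.8·679)) = 0.3817 m/s; Re = ρVD/μ = 3.574e+04; f → 0.06875
  f = 0.06875 → V = 0.2059 m/s; Re = 1.928e+04; f → 0.06936
Converged (Δf/f < 1%). With the final f = 0.06936: V = √(2·1640·0.0222/(0.06936·36.8·679)) = 0.205 m/s.
Q = V·A = 0.205·(π/4·0.0222²) = 7.934e-05 m³/s = 4.76 L/min.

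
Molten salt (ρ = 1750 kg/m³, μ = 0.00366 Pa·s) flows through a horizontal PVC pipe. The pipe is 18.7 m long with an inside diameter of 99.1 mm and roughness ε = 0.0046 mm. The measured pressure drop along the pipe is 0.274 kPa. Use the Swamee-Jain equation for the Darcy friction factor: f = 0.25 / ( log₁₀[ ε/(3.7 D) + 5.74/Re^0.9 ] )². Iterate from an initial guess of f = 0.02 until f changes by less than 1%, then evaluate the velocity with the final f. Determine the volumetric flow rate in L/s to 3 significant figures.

Rearranging Darcy-Weisbach: V = √(2·ΔP·D/(f·L·ρ)). With ε/D = 4.6e-06/0.0991 = 4.64e-05, iterate starting from f = 0.02:
  f = 0.02 → V = √(2·274·0.0991/(0.02·18.7·1750)) = 0.2881 m/s; Re = ρVD/μ = 1.365e+04; f → 0.02858
  f = 0.02858 → V = 0.241 m/s; Re = 1.142e+04; f → 0.02996
  f = 0.02996 → V = 0.2354 m/s; Re = 1.115e+04; f → 0.03015
Converged (Δf/f < 1%). With the final f = 0.03015: V = √(2·274·0.0991/(0.03015·18.7·1750)) = 0.2346 m/s.
Q = V·A = 0.2346·(π/4·0.0991²) = 0.00181 m³/s = 1.81 L/s.

Q ≈ 1.81 L/s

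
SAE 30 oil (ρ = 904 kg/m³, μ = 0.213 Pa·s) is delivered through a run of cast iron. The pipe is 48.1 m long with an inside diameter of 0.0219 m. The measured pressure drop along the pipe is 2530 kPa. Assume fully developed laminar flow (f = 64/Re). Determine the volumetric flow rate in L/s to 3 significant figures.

Q ≈ 1.39 L/s

For laminar flow, f = 64/Re with Re = ρVD/μ, so Darcy-Weisbach reduces to ΔP = 32μLV/D². Solving for V: V = ΔP·D²/(32μL) = 2.53e+06·(0.0219)²/(32·0.213·48.1) = 3.701 m/s.
Check: Re = ρVD/μ = 904·3.701·0.0219/0.213 = 344 < 2300, so the laminar assumption holds.
Q = V·A = 3.701·(π/4·0.0219²) = 0.001394 m³/s = 1.39 L/s.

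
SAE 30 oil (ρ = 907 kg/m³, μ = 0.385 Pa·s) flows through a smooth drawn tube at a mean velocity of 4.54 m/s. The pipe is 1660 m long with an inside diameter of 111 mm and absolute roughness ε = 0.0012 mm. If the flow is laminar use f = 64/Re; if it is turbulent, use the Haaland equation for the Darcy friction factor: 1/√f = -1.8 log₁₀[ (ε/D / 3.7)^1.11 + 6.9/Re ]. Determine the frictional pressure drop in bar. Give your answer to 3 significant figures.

Reynolds number Re = ρVD/μ = 907 · 4.54 · 0.111 / 0.385 = 1187.
Re < 2300 → laminar flow, so f = 64/Re = 64/1187 = 0.05391 (the turbulent correlation is not needed).
Darcy-Weisbach: ΔP = f(L/D)(ρV²/2) = 0.05391·(1660/0.111)·(907·4.54²/2) = 0.05391·1.495e+04·9347 = 7.536e+06 Pa.
ΔP = 7.536e+06 Pa = 75.4 bar.

ΔP ≈ 75.4 bar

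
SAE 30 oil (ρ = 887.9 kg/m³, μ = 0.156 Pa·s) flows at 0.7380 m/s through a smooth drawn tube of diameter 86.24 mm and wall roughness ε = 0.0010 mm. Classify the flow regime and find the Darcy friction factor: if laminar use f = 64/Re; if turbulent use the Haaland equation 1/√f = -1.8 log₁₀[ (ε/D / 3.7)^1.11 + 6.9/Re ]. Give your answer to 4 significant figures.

f ≈ 0.1767

Re = ρVD/μ = 887.9·0.738·0.08624/0.156 = 362.2.
Re < 2300 → laminar, so f = 64/Re = 0.1767 (roughness is irrelevant in laminar flow).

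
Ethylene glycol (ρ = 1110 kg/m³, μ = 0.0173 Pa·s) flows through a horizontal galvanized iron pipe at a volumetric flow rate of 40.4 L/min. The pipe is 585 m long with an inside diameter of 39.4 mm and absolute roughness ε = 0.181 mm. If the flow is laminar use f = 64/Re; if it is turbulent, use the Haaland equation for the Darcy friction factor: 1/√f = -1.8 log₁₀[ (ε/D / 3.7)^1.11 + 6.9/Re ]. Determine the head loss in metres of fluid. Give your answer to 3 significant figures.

h_f ≈ 10.6 m

Q = 40.4 L/min = 40.4/60000 = 0.0006733 m³/s.
Cross-sectional area A = πD²/4 = π(0.0394)²/4 = 0.001219 m²; mean velocity V = Q/A = 0.0006733/0.001219 = 0.5523 m/s.
Reynolds number Re = ρVD/μ = 1110 · 0.5523 · 0.0394 / 0.0173 = 1396.
Re < 2300 → laminar flow, so f = 64/Re = 64/1396 = 0.04584 (the turbulent correlation is not needed).
Darcy-Weisbach: ΔP = f(L/D)(ρV²/2) = 0.04584·(585/0.0394)·(1110·0.5523²/2) = 0.04584·1.485e+04·169.3 = 1.152e+05 Pa.
Head loss h_f = ΔP/(ρg) = 1.152e+05/(1110·9.81) = 10.6 m.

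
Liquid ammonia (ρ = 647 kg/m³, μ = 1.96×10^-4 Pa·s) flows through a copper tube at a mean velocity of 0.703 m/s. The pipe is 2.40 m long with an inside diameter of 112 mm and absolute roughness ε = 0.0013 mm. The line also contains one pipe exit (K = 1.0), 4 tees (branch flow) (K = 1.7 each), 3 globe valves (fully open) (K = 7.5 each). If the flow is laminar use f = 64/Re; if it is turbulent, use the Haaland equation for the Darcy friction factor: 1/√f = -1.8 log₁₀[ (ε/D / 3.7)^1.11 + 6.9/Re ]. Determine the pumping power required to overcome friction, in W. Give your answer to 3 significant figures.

P ≈ 33.9 W

Reynolds number Re = ρVD/μ = 647 · 0.703 · 0.112 / 0.000196 = 2.599e+05.
Re > 4000 → turbulent. Relative roughness ε/D = 1.3e-06/0.112 = 1.16e-05. Haaland: 1/√f = -1.8 log₁₀[(1.16e-05/3.7)^1.11 + 6.9/2.599e+05] = -1.8 log₁₀[7.78e-07 + 2.65e-05] = 8.214, so f = 0.01482.
Total minor-loss coefficient ΣK = 1·1 + 4·1.7 + 3·7.5 = 30.3.
ΔP = [f·L/D + ΣK]·(ρV²/2) = [0.01482·2.4/0.112 + 30.3]·(647·0.703²/2) = [0.3176 + 30.3]·159.9 = 4895 Pa.
Q = V·A = 0.703·0.009852 = 0.006926 m³/s.
Pumping power P = QΔP = 0.006926·4895 = 33.90 W = 33.9 W.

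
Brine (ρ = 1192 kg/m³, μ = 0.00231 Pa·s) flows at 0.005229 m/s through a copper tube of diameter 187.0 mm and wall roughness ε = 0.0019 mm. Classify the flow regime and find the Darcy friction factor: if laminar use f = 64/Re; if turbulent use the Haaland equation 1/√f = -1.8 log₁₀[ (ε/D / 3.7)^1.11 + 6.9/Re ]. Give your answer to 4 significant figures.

f ≈ 0.1268

Re = ρVD/μ = 1192·0.005229·0.187/0.00231 = 504.6.
Re < 2300 → laminar, so f = 64/Re = 0.1268 (roughness is irrelevant in laminar flow).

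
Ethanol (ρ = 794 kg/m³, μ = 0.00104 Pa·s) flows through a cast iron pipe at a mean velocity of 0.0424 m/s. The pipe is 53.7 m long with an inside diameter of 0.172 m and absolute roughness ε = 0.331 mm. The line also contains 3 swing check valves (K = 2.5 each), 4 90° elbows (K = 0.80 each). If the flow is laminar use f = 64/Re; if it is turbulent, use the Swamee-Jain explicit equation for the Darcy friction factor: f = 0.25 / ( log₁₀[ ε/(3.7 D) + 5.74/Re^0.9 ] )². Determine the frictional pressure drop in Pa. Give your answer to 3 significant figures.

Reynolds number Re = ρVD/μ = 794 · 0.0424 · 0.172 / 0.00104 = 5568.
Re > 4000 → turbulent. Relative roughness ε/D = 0.000331/0.172 = 0.00192. Swamee-Jain: f = 0.25/(log₁₀[0.00192/3.7 + 5.74/5568^0.9])² = 0.25/(log₁₀[0.00052 + 0.00244])² = 0.25/(-2.528)² = 0.03911.
Total minor-loss coefficient ΣK = 3·2.5 + 4·0.8 = 10.7.
ΔP = [f·L/D + ΣK]·(ρV²/2) = [0.03911·53.7/0.172 + 10.7]·(794·0.0424²/2) = [12.21 + 10.7]·0.7137 = 16.35 Pa.

ΔP ≈ 16.4 Pa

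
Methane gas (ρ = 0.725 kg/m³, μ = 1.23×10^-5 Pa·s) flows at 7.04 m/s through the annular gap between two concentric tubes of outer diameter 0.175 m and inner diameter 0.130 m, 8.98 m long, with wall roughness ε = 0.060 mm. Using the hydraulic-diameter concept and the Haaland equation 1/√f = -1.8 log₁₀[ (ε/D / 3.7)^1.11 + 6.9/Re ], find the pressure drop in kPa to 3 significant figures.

Hydraulic diameter D_h = 4A/P = D_o - D_i = 0.175 - 0.13 = 0.045 m.
Re = ρVD_h/μ = 0.725·7.04·0.045/1.23e-05 = 1.867e+04.
ε/D_h = 6e-05/0.045 = 0.00133; Haaland gives 1/√f = -1.8 log₁₀[0.000151+0.00037] = 5.911, so f = 0.02862.
ΔP = f(L/D_h)(ρV²/2) = 0.02862·8.98/0.045·17.97 = 102.6 Pa.
ΔP = 0.103 kPa.

ΔP ≈ 0.103 kPa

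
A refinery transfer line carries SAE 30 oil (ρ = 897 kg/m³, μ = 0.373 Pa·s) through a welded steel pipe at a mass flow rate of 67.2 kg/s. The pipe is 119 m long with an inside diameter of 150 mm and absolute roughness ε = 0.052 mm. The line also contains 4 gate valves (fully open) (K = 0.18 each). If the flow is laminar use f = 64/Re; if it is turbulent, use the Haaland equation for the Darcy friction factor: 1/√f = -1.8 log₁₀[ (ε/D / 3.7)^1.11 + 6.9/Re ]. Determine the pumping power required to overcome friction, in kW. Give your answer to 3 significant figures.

A = πD²/4 = π(0.15)²/4 = 0.01767 m²; mean velocity V = ṁ/(ρA) = 67.2/(897 · 0.01767) = 4.239 m/s.
Reynolds number Re = ρVD/μ = 897 · 4.239 · 0.15 / 0.373 = 1529.
Re < 2300 → laminar flow, so f = 64/Re = 64/1529 = 0.04185 (the turbulent correlation is not needed).
Total minor-loss coefficient ΣK = 4·0.18 = 0.72.
ΔP = [f·L/D + ΣK]·(ρV²/2) = [0.04185·119/0.15 + 0.72]·(897·4.239²/2) = [33.2 + 0.72]·8061 = 2.734e+05 Pa.
Q = ṁ/ρ = 67.2/897 = 0.07492 m³/s.
Pumping power P = QΔP = 0.07492·2.734e+05 = 20480 W = 20.5 kW.

P ≈ 20.5 kW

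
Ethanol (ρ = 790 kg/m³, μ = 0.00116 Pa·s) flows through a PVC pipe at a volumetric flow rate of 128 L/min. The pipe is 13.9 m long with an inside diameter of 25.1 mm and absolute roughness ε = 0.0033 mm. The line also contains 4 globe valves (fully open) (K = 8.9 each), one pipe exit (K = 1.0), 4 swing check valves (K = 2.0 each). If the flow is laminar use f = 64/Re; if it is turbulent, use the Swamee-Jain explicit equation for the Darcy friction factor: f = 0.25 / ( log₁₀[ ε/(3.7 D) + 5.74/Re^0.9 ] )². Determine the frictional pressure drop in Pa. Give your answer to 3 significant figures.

Q = 128 L/min = 128/60000 = 0.002133 m³/s.
Cross-sectional area A = πD²/4 = π(0.0251)²/4 = 0.0004948 m²; mean velocity V = Q/A = 0.002133/0.0004948 = 4.311 m/s.
Reynolds number Re = ρVD/μ = 790 · 4.311 · 0.0251 / 0.00116 = 7.37e+04.
Re > 4000 → turbulent. Relative roughness ε/D = 3.3e-06/0.0251 = 0.000131. Swamee-Jain: f = 0.25/(log₁₀[0.000131/3.7 + 5.74/7.37e+04^0.9])² = 0.25/(log₁₀[3.55e-05 + 0.000239])² = 0.25/(-3.562)² = 0.01971.
Total minor-loss coefficient ΣK = 4·8.9 + 1·1 + 4·2 = 44.6.
ΔP = [f·L/D + ΣK]·(ρV²/2) = [0.01971·13.9/0.0251 + 44.6]·(790·4.311²/2) = [10.91 + 44.6]·7342 = 4.076e+05 Pa.

ΔP ≈ 408000 Pa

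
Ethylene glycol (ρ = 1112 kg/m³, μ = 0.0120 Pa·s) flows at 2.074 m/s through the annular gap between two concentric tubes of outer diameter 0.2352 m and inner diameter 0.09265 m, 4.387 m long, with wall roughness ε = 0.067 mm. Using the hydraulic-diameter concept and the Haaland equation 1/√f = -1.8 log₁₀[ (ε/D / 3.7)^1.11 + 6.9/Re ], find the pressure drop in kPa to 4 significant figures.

ΔP ≈ 1.829 kPa

Hydraulic diameter D_h = 4A/P = D_o - D_i = 0.2352 - 0.09265 = 0.1426 m.
Re = ρVD_h/μ = 1112·2.074·0.1426/0.012 = 2.74e+04.
ε/D_h = 6.7e-05/0.1426 = 0.00047; Haaland gives 1/√f = -1.8 log₁₀[4.74e-05+0.000252] = 6.343, so f = 0.02485.
ΔP = f(L/D_h)(ρV²/2) = 0.02485·4.387/0.1426·2392 = 1829 Pa.
ΔP = 1.829 kPa.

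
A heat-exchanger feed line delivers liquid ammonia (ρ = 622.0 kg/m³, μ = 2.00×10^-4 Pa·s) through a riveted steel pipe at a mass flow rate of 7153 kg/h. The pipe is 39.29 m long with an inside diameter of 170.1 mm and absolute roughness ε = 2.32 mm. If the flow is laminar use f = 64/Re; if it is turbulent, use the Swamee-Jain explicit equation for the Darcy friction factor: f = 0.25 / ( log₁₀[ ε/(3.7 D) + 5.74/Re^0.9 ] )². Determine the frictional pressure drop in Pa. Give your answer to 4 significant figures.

ṁ = 7153 kg/h = 7153/3600 = 1.987 kg/s.
A = πD²/4 = π(0.1701)²/4 = 0.02272 m²; mean velocity V = ṁ/(ρA) = 1.987/(622 · 0.02272) = 0.1406 m/s.
Reynolds number Re = ρVD/μ = 622 · 0.1406 · 0.1701 / 0.0002 = 7.436e+04.
Re > 4000 → turbulent. Relative roughness ε/D = 0.00232/0.1701 = 0.0136. Swamee-Jain: f = 0.25/(log₁₀[0.0136/3.7 + 5.74/7.436e+04^0.9])² = 0.25/(log₁₀[0.00369 + 0.000237])² = 0.25/(-2.406)² = 0.04317.
Darcy-Weisbach: ΔP = f(L/D)(ρV²/2) = 0.04317·(39.29/0.1701)·(622·0.1406²/2) = 0.04317·231·6.145 = 61.28 Pa.

ΔP ≈ 61.28 Pa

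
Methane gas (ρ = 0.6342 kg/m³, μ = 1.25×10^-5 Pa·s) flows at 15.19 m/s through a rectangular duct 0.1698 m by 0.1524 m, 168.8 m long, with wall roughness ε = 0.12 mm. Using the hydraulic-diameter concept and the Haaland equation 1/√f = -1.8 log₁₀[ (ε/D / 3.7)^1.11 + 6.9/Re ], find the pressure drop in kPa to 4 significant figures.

ΔP ≈ 1.585 kPa

Hydraulic diameter D_h = 4A/P = 4·(0.1698·0.1524)/(2·(0.1698+0.1524)) = 0.1035/0.6444 = 0.1606 m.
Re = ρVD_h/μ = 0.6342·15.19·0.1606/1.25e-05 = 1.238e+05.
ε/D_h = 0.00012/0.1606 = 0.000747; Haaland gives 1/√f = -1.8 log₁₀[7.92e-05+5.57e-05] = 6.966, so f = 0.02061.
ΔP = f(L/D_h)(ρV²/2) = 0.02061·168.8/0.1606·73.17 = 1585 Pa.
ΔP = 1.585 kPa.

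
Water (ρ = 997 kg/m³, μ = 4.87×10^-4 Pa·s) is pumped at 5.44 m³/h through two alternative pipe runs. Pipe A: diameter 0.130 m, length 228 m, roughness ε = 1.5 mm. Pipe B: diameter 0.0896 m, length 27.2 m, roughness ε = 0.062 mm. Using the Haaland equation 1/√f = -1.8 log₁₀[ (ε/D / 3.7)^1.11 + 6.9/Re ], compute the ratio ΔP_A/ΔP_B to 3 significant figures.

Pipe A: V = Q/A = 0.001511/0.01327 = 0.1138 m/s; Re = 3.03e+04; ε/D = 0.0115; Haaland → f = 0.04154; ΔP_A = f(L/D)(ρV²/2) = 470.8 Pa.
Pipe B: V = Q/A = 0.001511/0.006305 = 0.2397 m/s; Re = 4.396e+04; ε/D = 0.000692; Haaland → f = 0.02331; ΔP_B = f(L/D)(ρV²/2) = 202.6 Pa.
ΔP_A/ΔP_B = 470.8/202.6 = 2.32.

ΔP_A/ΔP_B ≈ 2.32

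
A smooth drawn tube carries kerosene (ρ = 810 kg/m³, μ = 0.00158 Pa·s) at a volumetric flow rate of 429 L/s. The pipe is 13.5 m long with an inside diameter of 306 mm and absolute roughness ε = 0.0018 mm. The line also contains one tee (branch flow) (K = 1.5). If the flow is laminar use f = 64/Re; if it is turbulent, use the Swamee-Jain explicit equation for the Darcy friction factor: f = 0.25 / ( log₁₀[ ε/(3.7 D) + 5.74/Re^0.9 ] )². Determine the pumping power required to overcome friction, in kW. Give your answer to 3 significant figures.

Q = 429 L/s = 429/1000 = 0.429 m³/s.
Cross-sectional area A = πD²/4 = π(0.306)²/4 = 0.07354 m²; mean velocity V = Q/A = 0.429/0.07354 = 5.833 m/s.
Reynolds number Re = ρVD/μ = 810 · 5.833 · 0.306 / 0.00158 = 9.151e+05.
Re > 4000 → turbulent. Relative roughness ε/D = 1.8e-06/0.306 = 5.88e-06. Swamee-Jain: f = 0.25/(log₁₀[5.88e-06/3.7 + 5.74/9.151e+05^0.9])² = 0.25/(log₁₀[1.59e-06 + 2.48e-05])² = 0.25/(-4.579)² = 0.01192.
Total minor-loss coefficient ΣK = 1·1.5 = 1.5.
ΔP = [f·L/D + ΣK]·(ρV²/2) = [0.01192·13.5/0.306 + 1.5]·(810·5.833²/2) = [0.5259 + 1.5]·1.378e+04 = 2.792e+04 Pa.
Pumping power P = QΔP = 0.429·2.792e+04 = 11980 W = 12.0 kW.

P ≈ 12.0 kW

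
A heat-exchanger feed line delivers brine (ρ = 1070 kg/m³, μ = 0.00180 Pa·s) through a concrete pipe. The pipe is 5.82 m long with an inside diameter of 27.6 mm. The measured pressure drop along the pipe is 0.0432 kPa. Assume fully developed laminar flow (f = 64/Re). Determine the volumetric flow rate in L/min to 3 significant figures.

For laminar flow, f = 64/Re with Re = ρVD/μ, so Darcy-Weisbach reduces to ΔP = 32μLV/D². Solving for V: V = ΔP·D²/(32μL) = 43.2·(0.0276)²/(32·0.0018·5.82) = 0.09816 m/s.
Check: Re = ρVD/μ = 1070·0.09816·0.0276/0.0018 = 1611 < 2300, so the laminar assumption holds.
Q = V·A = 0.09816·(π/4·0.0276²) = 5.873e-05 m³/s = 3.52 L/min.

Q ≈ 3.52 L/min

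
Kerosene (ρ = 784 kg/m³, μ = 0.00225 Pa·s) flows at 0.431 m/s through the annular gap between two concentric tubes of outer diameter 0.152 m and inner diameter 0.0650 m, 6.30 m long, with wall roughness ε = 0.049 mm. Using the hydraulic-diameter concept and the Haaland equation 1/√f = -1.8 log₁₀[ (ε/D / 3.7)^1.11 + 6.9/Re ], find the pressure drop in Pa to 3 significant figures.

ΔP ≈ 156 Pa

Hydraulic diameter D_h = 4A/P = D_o - D_i = 0.152 - 0.065 = 0.087 m.
Re = ρVD_h/μ = 784·0.431·0.087/0.00225 = 1.307e+04.
ε/D_h = 4.9e-05/0.087 = 0.000563; Haaland gives 1/√f = -1.8 log₁₀[5.79e-05+0.000528] = 5.818, so f = 0.02954.
ΔP = f(L/D_h)(ρV²/2) = 0.02954·6.3/0.087·72.82 = 155.8 Pa.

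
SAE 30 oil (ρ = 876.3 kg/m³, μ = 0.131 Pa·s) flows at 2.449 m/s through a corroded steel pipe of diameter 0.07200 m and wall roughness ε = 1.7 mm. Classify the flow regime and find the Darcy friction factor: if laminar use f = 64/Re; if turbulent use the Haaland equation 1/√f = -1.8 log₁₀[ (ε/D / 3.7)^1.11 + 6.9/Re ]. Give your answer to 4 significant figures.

Re = ρVD/μ = 876.3·2.449·0.072/0.131 = 1180.
Re < 2300 → laminar, so f = 64/Re = 0.05426 (roughness is irrelevant in laminar flow).

f ≈ 0.05426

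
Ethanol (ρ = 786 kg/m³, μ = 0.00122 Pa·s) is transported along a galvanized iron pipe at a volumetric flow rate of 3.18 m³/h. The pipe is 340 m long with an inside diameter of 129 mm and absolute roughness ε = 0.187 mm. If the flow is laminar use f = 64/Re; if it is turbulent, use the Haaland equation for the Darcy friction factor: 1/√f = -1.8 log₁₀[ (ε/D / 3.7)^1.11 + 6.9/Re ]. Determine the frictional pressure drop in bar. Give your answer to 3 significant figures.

ΔP ≈ 0.00179 bar

Q = 3.18 m³/h = 3.18/3600 = 0.0008833 m³/s.
Cross-sectional area A = πD²/4 = π(0.129)²/4 = 0.01307 m²; mean velocity V = Q/A = 0.0008833/0.01307 = 0.06759 m/s.
Reynolds number Re = ρVD/μ = 786 · 0.06759 · 0.129 / 0.00122 = 5617.
Re > 4000 → turbulent. Relative roughness ε/D = 0.000187/0.129 = 0.00145. Haaland: 1/√f = -1.8 log₁₀[(0.00145/3.7)^1.11 + 6.9/5617] = -1.8 log₁₀[0.000165 + 0.00123] = 5.14, so f = 0.03784.
Darcy-Weisbach: ΔP = f(L/D)(ρV²/2) = 0.03784·(340/0.129)·(786·0.06759²/2) = 0.03784·2636·1.795 = 179.1 Pa.
ΔP = 179.1 Pa = 0.00179 bar.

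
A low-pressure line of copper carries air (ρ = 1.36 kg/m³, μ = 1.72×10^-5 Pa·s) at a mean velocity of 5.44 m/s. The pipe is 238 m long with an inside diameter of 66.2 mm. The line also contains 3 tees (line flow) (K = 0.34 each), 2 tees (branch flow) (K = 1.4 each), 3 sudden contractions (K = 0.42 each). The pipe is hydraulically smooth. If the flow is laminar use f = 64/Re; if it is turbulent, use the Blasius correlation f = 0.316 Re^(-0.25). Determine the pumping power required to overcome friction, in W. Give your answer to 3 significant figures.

Reynolds number Re = ρVD/μ = 1.36 · 5.44 · 0.0662 / 1.72e-05 = 2.848e+04.
Re > 4000 → turbulent. Smooth-pipe (Blasius): f = 0.316 Re^(-0.25) = 0.316/(2.848e+04)^0.25 = 0.02433.
Total minor-loss coefficient ΣK = 3·0.34 + 2·1.4 + 3·0.42 = 5.08.
ΔP = [f·L/D + ΣK]·(ρV²/2) = [0.02433·238/0.0662 + 5.08]·(1.36·5.44²/2) = [87.46 + 5.08]·20.12 = 1862 Pa.
Q = V·A = 5.44·0.003442 = 0.01872 m³/s.
Pumping power P = QΔP = 0.01872·1862 = 34.87 W = 34.9 W.

P ≈ 34.9 W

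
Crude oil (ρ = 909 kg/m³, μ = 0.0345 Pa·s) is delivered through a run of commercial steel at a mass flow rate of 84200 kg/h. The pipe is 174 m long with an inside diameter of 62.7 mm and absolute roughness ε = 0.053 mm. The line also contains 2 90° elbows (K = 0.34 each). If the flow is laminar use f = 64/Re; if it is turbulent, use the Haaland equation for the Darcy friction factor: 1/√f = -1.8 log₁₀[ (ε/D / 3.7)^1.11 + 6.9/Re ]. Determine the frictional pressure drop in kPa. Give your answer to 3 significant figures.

ΔP ≈ 2620 kPa

ṁ = 84200 kg/h = 84200/3600 = 23.39 kg/s.
A = πD²/4 = π(0.0627)²/4 = 0.003088 m²; mean velocity V = ṁ/(ρA) = 23.39/(909 · 0.003088) = 8.333 m/s.
Reynolds number Re = ρVD/μ = 909 · 8.333 · 0.0627 / 0.0345 = 1.377e+04.
Re > 4000 → turbulent. Relative roughness ε/D = 5.3e-05/0.0627 = 0.000845. Haaland: 1/√f = -1.8 log₁₀[(0.000845/3.7)^1.11 + 6.9/1.377e+04] = -1.8 log₁₀[9.08e-05 + 0.000501] = 5.81, so f = 0.02963.
Total minor-loss coefficient ΣK = 2·0.34 = 0.68.
ΔP = [f·L/D + ΣK]·(ρV²/2) = [0.02963·174/0.0627 + 0.68]·(909·8.333²/2) = [82.22 + 0.68]·3.156e+04 = 2.616e+06 Pa.
ΔP = 2.616e+06 Pa = 2620 kPa.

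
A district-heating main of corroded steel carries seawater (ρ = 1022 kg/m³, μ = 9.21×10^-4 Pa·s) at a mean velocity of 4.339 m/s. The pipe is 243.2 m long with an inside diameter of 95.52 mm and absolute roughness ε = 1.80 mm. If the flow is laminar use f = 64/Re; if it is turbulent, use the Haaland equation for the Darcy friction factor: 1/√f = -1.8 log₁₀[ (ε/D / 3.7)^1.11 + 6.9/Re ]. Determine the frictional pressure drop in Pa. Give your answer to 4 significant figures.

Reynolds number Re = ρVD/μ = 1022 · 4.339 · 0.09552 / 0.000921 = 4.599e+05.
Re > 4000 → turbulent. Relative roughness ε/D = 0.0018/0.09552 = 0.0188. Haaland: 1/√f = -1.8 log₁₀[(0.0188/3.7)^1.11 + 6.9/4.599e+05] = -1.8 log₁₀[0.00285 + 1.5e-05] = 4.577, so f = 0.04773.
Darcy-Weisbach: ΔP = f(L/D)(ρV²/2) = 0.04773·(243.2/0.09552)·(1022·4.339²/2) = 0.04773·2546·9621 = 1.169e+06 Pa.

ΔP ≈ 1169000 Pa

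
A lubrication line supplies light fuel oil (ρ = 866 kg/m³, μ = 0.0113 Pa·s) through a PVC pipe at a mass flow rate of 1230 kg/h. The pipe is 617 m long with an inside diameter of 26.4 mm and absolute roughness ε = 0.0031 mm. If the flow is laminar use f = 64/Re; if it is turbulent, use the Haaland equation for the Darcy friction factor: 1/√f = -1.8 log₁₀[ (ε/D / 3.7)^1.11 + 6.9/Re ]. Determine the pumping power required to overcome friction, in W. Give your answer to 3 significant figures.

ṁ = 1230 kg/h = 1230/3600 = 0.3417 kg/s.
A = πD²/4 = π(0.0264)²/4 = 0.0005474 m²; mean velocity V = ṁ/(ρA) = 0.3417/(866 · 0.0005474) = 0.7208 m/s.
Reynolds number Re = ρVD/μ = 866 · 0.7208 · 0.0264 / 0.0113 = 1458.
Re < 2300 → laminar flow, so f = 64/Re = 64/1458 = 0.04389 (the turbulent correlation is not needed).
Darcy-Weisbach: ΔP = f(L/D)(ρV²/2) = 0.04389·(617/0.0264)·(866·0.7208²/2) = 0.04389·2.337e+04·224.9 = 2.307e+05 Pa.
Q = ṁ/ρ = 0.3417/866 = 0.0003945 m³/s.
Pumping power P = QΔP = 0.0003945·2.307e+05 = 91.03 W = 91.0 W.

P ≈ 91.0 W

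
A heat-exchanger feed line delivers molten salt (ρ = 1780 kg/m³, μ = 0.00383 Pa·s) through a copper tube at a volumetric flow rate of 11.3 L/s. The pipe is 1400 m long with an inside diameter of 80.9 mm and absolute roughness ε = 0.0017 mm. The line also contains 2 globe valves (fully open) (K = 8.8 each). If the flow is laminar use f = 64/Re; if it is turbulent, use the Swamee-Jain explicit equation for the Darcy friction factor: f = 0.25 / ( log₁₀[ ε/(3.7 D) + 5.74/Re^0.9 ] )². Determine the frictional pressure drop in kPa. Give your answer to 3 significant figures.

ΔP ≈ 1470 kPa

Q = 11.3 L/s = 11.3/1000 = 0.0113 m³/s.
Cross-sectional area A = πD²/4 = π(0.0809)²/4 = 0.00514 m²; mean velocity V = Q/A = 0.0113/0.00514 = 2.198 m/s.
Reynolds number Re = ρVD/μ = 1780 · 2.198 · 0.0809 / 0.00383 = 8.265e+04.
Re > 4000 → turbulent. Relative roughness ε/D = 1.7e-06/0.0809 = 2.1e-05. Swamee-Jain: f = 0.25/(log₁₀[2.1e-05/3.7 + 5.74/8.265e+04^0.9])² = 0.25/(log₁₀[5.68e-06 + 0.000215])² = 0.25/(-3.655)² = 0.01871.
Total minor-loss coefficient ΣK = 2·8.8 = 17.6.
ΔP = [f·L/D + ΣK]·(ρV²/2) = [0.01871·1400/0.0809 + 17.6]·(1780·2.198²/2) = [323.8 + 17.6]·4301 = 1.468e+06 Pa.
ΔP = 1.468e+06 Pa = 1470 kPa.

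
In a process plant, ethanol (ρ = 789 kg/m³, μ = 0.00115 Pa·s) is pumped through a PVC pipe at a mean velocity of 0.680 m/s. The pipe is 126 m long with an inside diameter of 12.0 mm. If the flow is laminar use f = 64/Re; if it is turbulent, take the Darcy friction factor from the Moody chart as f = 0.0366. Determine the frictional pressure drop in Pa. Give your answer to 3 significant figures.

ΔP ≈ 70100 Pa

Reynolds number Re = ρVD/μ = 789 · 0.68 · 0.012 / 0.00115 = 5598.
Re > 4000 → turbulent; use the Moody-chart value f = 0.0366.
Darcy-Weisbach: ΔP = f(L/D)(ρV²/2) = 0.0366·(126/0.012)·(789·0.68²/2) = 0.0366·1.05e+04·182.4 = 7.01e+04 Pa.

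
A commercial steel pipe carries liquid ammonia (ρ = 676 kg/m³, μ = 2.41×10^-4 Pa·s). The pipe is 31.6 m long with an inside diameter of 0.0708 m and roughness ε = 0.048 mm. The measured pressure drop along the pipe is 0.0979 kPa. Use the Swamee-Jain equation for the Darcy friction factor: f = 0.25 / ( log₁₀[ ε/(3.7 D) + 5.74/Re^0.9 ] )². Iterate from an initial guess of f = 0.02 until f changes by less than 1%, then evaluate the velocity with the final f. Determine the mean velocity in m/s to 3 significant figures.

Rearranging Darcy-Weisbach: V = √(2·ΔP·D/(f·L·ρ)). With ε/D = 4.8e-05/0.0708 = 0.000678, iterate starting from f = 0.02:
  f = 0.02 → V = √(2·97.9·0.0708/(0.02·31.6·676)) = 0.1801 m/s; Re = ρVD/μ = 3.577e+04; f → 0.02452
  f = 0.02452 → V = 0.1627 m/s; Re = 3.231e+04; f → 0.02497
  f = 0.02497 → V = 0.1612 m/s; Re = 3.202e+04; f → 0.02501
Converged (Δf/f < 1%). With the final f = 0.02501: V = √(2·97.9·0.0708/(0.02501·31.6·676)) = 0.1611 m/s.

V ≈ 0.161 m/s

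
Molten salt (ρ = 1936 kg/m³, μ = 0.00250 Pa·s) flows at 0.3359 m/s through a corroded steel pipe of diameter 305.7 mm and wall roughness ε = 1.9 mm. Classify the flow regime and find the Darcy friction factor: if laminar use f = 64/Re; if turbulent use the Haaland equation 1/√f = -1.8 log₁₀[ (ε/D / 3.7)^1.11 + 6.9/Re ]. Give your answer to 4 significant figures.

f ≈ 0.03347

Re = ρVD/μ = 1936·0.3359·0.3057/0.0025 = 7.952e+04.
Re > 4000 → turbulent. ε/D = 0.0019/0.3057 = 0.00622; Haaland: 1/√f = -1.8 log₁₀[0.000832 + 8.68e-05] = 5.466, so f = 0.03347.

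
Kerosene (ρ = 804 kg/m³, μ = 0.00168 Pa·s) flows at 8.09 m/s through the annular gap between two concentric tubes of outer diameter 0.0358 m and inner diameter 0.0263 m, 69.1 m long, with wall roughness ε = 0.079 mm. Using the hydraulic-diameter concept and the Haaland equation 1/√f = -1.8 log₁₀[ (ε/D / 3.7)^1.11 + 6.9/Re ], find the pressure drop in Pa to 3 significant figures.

ΔP ≈ 7.15×10^6 Pa

Hydraulic diameter D_h = 4A/P = D_o - D_i = 0.0358 - 0.0263 = 0.0095 m.
Re = ρVD_h/μ = 804·8.09·0.0095/0.00168 = 3.678e+04.
ε/D_h = 7.9e-05/0.0095 = 0.00832; Haaland gives 1/√f = -1.8 log₁₀[0.00115+0.000188] = 5.173, so f = 0.03737.
ΔP = f(L/D_h)(ρV²/2) = 0.03737·69.1/0.0095·2.631e+04 = 7.151e+06 Pa.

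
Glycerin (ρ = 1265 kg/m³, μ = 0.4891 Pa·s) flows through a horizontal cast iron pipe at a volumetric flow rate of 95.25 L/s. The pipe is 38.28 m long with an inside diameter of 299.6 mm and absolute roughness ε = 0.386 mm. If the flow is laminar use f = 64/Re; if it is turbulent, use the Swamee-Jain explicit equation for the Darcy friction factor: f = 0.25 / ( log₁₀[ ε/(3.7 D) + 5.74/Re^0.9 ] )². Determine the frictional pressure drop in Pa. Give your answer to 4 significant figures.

ΔP ≈ 9018 Pa

Q = 95.25 L/s = 95.25/1000 = 0.09525 m³/s.
Cross-sectional area A = πD²/4 = π(0.2996)²/4 = 0.0705 m²; mean velocity V = Q/A = 0.09525/0.0705 = 1.351 m/s.
Reynolds number Re = ρVD/μ = 1265 · 1.351 · 0.2996 / 0.489 = 1047.
Re < 2300 → laminar flow, so f = 64/Re = 64/1047 = 0.06113 (the turbulent correlation is not needed).
Darcy-Weisbach: ΔP = f(L/D)(ρV²/2) = 0.06113·(38.28/0.2996)·(1265·1.351²/2) = 0.06113·127.8·1155 = 9018 Pa.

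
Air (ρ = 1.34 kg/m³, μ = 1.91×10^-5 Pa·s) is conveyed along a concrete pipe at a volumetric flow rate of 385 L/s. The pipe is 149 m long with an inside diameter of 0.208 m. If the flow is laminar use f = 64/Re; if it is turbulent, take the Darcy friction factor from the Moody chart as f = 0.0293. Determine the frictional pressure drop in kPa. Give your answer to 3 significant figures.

ΔP ≈ 1.81 kPa

Q = 385 L/s = 385/1000 = 0.385 m³/s.
Cross-sectional area A = πD²/4 = π(0.208)²/4 = 0.03398 m²; mean velocity V = Q/A = 0.385/0.03398 = 11.33 m/s.
Reynolds number Re = ρVD/μ = 1.34 · 11.33 · 0.208 / 1.91e-05 = 1.653e+05.
Re > 4000 → turbulent; use the Moody-chart value f = 0.0293.
Darcy-Weisbach: ΔP = f(L/D)(ρV²/2) = 0.0293·(149/0.208)·(1.34·11.33²/2) = 0.0293·716.3·86.01 = 1805 Pa.
ΔP = 1805 Pa = 1.81 kPa.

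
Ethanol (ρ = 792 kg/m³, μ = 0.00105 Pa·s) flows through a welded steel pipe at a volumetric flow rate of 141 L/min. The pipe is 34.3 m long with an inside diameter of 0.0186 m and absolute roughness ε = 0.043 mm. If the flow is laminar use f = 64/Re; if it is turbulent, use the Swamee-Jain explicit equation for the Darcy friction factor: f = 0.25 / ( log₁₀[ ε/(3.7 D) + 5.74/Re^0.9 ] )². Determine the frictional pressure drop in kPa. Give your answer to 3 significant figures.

Q = 141 L/min = 141/60000 = 0.00235 m³/s.
Cross-sectional area A = πD²/4 = π(0.0186)²/4 = 0.0002717 m²; mean velocity V = Q/A = 0.00235/0.0002717 = 8.649 m/s.
Reynolds number Re = ρVD/μ = 792 · 8.649 · 0.0186 / 0.00105 = 1.213e+05.
Re > 4000 → turbulent. Relative roughness ε/D = 4.3e-05/0.0186 = 0.00231. Swamee-Jain: f = 0.25/(log₁₀[0.00231/3.7 + 5.74/1.213e+05^0.9])² = 0.25/(log₁₀[0.000625 + 0.000153])² = 0.25/(-3.109)² = 0.02586.
Darcy-Weisbach: ΔP = f(L/D)(ρV²/2) = 0.02586·(34.3/0.0186)·(792·8.649²/2) = 0.02586·1844·2.962e+04 = 1.412e+06 Pa.
ΔP = 1.412e+06 Pa = 1410 kPa.

ΔP ≈ 1410 kPa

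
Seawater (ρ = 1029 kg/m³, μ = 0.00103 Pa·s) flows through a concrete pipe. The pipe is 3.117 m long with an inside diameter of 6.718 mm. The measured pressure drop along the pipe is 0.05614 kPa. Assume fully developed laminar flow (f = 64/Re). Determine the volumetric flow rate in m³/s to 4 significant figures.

Q ≈ 8.742×10^-7 m³/s

For laminar flow, f = 64/Re with Re = ρVD/μ, so Darcy-Weisbach reduces to ΔP = 32μLV/D². Solving for V: V = ΔP·D²/(32μL) = 56.14·(0.006718)²/(32·0.00103·3.117) = 0.02466 m/s.
Check: Re = ρVD/μ = 1029·0.02466·0.006718/0.00103 = 165.5 < 2300, so the laminar assumption holds.
Q = V·A = 0.02466·(π/4·0.006718²) = 8.742e-07 m³/s = 8.742×10^-7 m³/s.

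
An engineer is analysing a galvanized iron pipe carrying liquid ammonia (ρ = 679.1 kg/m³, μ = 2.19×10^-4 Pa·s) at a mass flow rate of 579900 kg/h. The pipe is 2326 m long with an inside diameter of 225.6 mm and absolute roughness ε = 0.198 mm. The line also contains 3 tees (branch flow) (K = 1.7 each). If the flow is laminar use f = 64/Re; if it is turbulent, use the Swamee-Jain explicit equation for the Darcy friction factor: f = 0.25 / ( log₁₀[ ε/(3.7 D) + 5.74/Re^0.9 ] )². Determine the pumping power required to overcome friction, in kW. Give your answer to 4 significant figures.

P ≈ 574.3 kW

ṁ = 579900 kg/h = 579900/3600 = 161.1 kg/s.
A = πD²/4 = π(0.2256)²/4 = 0.03997 m²; mean velocity V = ṁ/(ρA) = 161.1/(679.1 · 0.03997) = 5.934 m/s.
Reynolds number Re = ρVD/μ = 679.1 · 5.934 · 0.2256 / 0.000219 = 4.151e+06.
Re > 4000 → turbulent. Relative roughness ε/D = 0.000198/0.2256 = 0.000878. Swamee-Jain: f = 0.25/(log₁₀[0.000878/3.7 + 5.74/4.151e+06^0.9])² = 0.25/(log₁₀[0.000237 + 6.35e-06])² = 0.25/(-3.613)² = 0.01915.
Total minor-loss coefficient ΣK = 3·1.7 = 5.1.
ΔP = [f·L/D + ΣK]·(ρV²/2) = [0.01915·2326/0.2256 + 5.1]·(679.1·5.934²/2) = [197.4 + 5.1]·1.196e+04 = 2.421e+06 Pa.
Q = ṁ/ρ = 161.1/679.1 = 0.2372 m³/s.
Pumping power P = QΔP = 0.2372·2.421e+06 = 574340 W = 574.3 kW.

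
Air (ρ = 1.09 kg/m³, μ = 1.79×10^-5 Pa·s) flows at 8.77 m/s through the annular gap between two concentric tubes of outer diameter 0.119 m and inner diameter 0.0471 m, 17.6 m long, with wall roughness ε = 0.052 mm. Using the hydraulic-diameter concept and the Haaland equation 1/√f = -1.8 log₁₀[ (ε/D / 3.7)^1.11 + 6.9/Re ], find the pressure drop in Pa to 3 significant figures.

ΔP ≈ 246 Pa

Hydraulic diameter D_h = 4A/P = D_o - D_i = 0.119 - 0.0471 = 0.0719 m.
Re = ρVD_h/μ = 1.09·8.77·0.0719/1.79e-05 = 3.84e+04.
ε/D_h = 5.2e-05/0.0719 = 0.000723; Haaland gives 1/√f = -1.8 log₁₀[7.64e-05+0.00018] = 6.465, so f = 0.02393.
ΔP = f(L/D_h)(ρV²/2) = 0.02393·17.6/0.0719·41.92 = 245.5 Pa.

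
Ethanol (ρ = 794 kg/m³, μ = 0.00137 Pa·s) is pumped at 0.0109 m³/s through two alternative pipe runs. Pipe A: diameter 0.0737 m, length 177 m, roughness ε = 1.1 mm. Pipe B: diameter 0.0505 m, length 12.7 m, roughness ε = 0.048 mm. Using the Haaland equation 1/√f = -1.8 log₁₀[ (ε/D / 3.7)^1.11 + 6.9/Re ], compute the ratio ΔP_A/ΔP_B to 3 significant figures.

Pipe A: V = Q/A = 0.0109/0.004266 = 2.555 m/s; Re = 1.091e+05; ε/D = 0.0149; Haaland → f = 0.04411; ΔP_A = f(L/D)(ρV²/2) = 2.745e+05 Pa.
Pipe B: V = Q/A = 0.0109/0.002003 = 5.442 m/s; Re = 1.593e+05; ε/D = 0.00095; Haaland → f = 0.021; ΔP_B = f(L/D)(ρV²/2) = 6.21e+04 Pa.
ΔP_A/ΔP_B = 2.745e+05/6.21e+04 = 4.42.

ΔP_A/ΔP_B ≈ 4.42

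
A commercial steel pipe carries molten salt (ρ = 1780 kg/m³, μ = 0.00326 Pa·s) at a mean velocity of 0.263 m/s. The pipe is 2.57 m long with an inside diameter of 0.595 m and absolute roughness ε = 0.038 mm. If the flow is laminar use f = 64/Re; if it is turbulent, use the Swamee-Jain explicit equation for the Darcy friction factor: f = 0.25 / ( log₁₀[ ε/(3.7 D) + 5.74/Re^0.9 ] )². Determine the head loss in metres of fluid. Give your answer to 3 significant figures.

Reynolds number Re = ρVD/μ = 1780 · 0.263 · 0.595 / 0.00326 = 8.544e+04.
Re > 4000 → turbulent. Relative roughness ε/D = 3.8e-05/0.595 = 6.39e-05. Swamee-Jain: f = 0.25/(log₁₀[6.39e-05/3.7 + 5.74/8.544e+04^0.9])² = 0.25/(log₁₀[1.73e-05 + 0.000209])² = 0.25/(-3.645)² = 0.01882.
Darcy-Weisbach: ΔP = f(L/D)(ρV²/2) = 0.01882·(2.57/0.595)·(1780·0.263²/2) = 0.01882·4.319·61.56 = 5.003 Pa.
Head loss h_f = ΔP/(ρg) = 5.003/(1780·9.81) = 2.87×10^-4 m.

h_f ≈ 2.87×10^-4 m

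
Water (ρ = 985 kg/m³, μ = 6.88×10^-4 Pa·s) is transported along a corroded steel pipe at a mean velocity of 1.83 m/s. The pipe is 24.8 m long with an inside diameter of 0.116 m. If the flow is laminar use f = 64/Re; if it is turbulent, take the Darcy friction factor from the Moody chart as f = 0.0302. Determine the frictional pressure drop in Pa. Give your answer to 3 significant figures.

Reynolds number Re = ρVD/μ = 985 · 1.83 · 0.116 / 0.000688 = 3.039e+05.
Re > 4000 → turbulent; use the Moody-chart value f = 0.0302.
Darcy-Weisbach: ΔP = f(L/D)(ρV²/2) = 0.0302·(24.8/0.116)·(985·1.83²/2) = 0.0302·213.8·1649 = 1.065e+04 Pa.

ΔP ≈ 10600 Pa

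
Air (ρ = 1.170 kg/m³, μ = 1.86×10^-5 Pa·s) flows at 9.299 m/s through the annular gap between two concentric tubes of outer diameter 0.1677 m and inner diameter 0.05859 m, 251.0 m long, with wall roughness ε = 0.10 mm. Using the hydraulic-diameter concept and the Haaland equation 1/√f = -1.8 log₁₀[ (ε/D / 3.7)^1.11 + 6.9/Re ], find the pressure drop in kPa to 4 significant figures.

Hydraulic diameter D_h = 4A/P = D_o - D_i = 0.1677 - 0.05859 = 0.1091 m.
Re = ρVD_h/μ = 1.17·9.299·0.1091/1.86e-05 = 6.382e+04.
ε/D_h = 0.0001/0.1091 = 0.000917; Haaland gives 1/√f = -1.8 log₁₀[9.94e-05+0.000108] = 6.629, so f = 0.02275.
ΔP = f(L/D_h)(ρV²/2) = 0.02275·251/0.1091·50.59 = 2648 Pa.
ΔP = 2.648 kPa.

ΔP ≈ 2.648 kPa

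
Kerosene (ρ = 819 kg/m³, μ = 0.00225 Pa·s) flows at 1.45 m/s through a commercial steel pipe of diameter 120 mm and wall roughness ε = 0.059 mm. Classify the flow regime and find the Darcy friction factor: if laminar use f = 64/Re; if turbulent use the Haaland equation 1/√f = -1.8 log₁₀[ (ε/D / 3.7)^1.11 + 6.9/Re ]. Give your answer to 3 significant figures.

f ≈ 0.0214

Re = ρVD/μ = 819·1.45·0.12/0.00225 = 6.334e+04.
Re > 4000 → turbulent. ε/D = 5.9e-05/0.12 = 0.000492; Haaland: 1/√f = -1.8 log₁₀[4.98e-05 + 0.000109] = 6.839, so f = 0.02138.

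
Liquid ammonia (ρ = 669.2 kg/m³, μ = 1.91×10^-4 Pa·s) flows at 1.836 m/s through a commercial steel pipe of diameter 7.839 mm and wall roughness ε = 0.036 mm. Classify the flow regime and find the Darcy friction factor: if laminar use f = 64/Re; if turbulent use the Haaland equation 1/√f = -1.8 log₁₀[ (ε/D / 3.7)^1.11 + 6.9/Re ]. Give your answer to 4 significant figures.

Re = ρVD/μ = 669.2·1.836·0.007839/0.000191 = 5.043e+04.
Re > 4000 → turbulent. ε/D = 3.6e-05/0.007839 = 0.00459; Haaland: 1/√f = -1.8 log₁₀[0.000595 + 0.000137] = 5.645, so f = 0.03139.

f ≈ 0.03139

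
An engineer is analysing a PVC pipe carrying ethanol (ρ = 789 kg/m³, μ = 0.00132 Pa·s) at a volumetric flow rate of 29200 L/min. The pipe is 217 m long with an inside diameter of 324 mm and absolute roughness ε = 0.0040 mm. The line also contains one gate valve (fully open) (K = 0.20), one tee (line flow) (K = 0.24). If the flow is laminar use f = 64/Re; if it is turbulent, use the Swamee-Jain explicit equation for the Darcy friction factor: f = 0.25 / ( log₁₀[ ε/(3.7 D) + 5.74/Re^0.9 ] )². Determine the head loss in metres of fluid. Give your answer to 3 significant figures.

Q = 29200 L/min = 29200/60000 = 0.4867 m³/s.
Cross-sectional area A = πD²/4 = π(0.324)²/4 = 0.08245 m²; mean velocity V = Q/A = 0.4867/0.08245 = 5.903 m/s.
Reynolds number Re = ρVD/μ = 789 · 5.903 · 0.324 / 0.00132 = 1.143e+06.
Re > 4000 → turbulent. Relative roughness ε/D = 4e-06/0.324 = 1.23e-05. Swamee-Jain: f = 0.25/(log₁₀[1.23e-05/3.7 + 5.74/1.143e+06^0.9])² = 0.25/(log₁₀[3.34e-06 + 2.03e-05])² = 0.25/(-4.627)² = 0.01168.
Total minor-loss coefficient ΣK = 1·0.2 + 1·0.24 = 0.44.
ΔP = [f·L/D + ΣK]·(ρV²/2) = [0.01168·217/0.324 + 0.44]·(789·5.903²/2) = [7.82 + 0.44]·1.375e+04 = 1.135e+05 Pa.
Head loss h_f = ΔP/(ρg) = 1.135e+05/(789·9.81) = 14.7 m.

h_f ≈ 14.7 m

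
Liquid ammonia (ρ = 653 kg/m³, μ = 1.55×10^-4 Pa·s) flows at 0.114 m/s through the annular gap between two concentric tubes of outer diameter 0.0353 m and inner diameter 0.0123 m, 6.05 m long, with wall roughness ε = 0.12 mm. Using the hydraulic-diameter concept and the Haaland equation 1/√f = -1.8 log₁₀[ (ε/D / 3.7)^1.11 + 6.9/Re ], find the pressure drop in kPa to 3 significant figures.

ΔP ≈ 0.0415 kPa

Hydraulic diameter D_h = 4A/P = D_o - D_i = 0.0353 - 0.0123 = 0.023 m.
Re = ρVD_h/μ = 653·0.114·0.023/0.000155 = 1.105e+04.
ε/D_h = 0.00012/0.023 = 0.00522; Haaland gives 1/√f = -1.8 log₁₀[0.000685+0.000625] = 5.189, so f = 0.03714.
ΔP = f(L/D_h)(ρV²/2) = 0.03714·6.05/0.023·4.243 = 41.45 Pa.
ΔP = 0.0415 kPa.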